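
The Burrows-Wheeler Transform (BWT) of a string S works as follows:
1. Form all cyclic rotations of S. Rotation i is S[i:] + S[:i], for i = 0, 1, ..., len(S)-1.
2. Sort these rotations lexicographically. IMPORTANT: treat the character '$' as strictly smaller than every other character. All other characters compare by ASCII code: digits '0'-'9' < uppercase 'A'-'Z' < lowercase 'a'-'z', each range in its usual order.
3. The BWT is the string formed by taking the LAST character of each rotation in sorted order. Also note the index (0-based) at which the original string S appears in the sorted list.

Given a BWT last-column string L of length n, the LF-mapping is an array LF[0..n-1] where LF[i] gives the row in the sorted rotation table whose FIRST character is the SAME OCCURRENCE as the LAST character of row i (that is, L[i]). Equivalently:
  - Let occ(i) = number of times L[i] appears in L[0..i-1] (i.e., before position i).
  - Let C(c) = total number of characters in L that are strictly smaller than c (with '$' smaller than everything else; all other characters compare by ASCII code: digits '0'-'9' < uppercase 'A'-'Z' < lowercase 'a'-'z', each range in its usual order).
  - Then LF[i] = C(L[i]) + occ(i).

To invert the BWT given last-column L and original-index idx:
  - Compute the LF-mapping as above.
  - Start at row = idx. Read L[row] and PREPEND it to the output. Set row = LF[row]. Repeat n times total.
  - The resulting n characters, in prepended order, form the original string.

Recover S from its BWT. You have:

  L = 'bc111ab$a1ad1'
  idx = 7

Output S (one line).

LF mapping: 9 11 1 2 3 6 10 0 7 4 8 12 5
Walk LF starting at row 7, prepending L[row]:
  step 1: row=7, L[7]='$', prepend. Next row=LF[7]=0
  step 2: row=0, L[0]='b', prepend. Next row=LF[0]=9
  step 3: row=9, L[9]='1', prepend. Next row=LF[9]=4
  step 4: row=4, L[4]='1', prepend. Next row=LF[4]=3
  step 5: row=3, L[3]='1', prepend. Next row=LF[3]=2
  step 6: row=2, L[2]='1', prepend. Next row=LF[2]=1
  step 7: row=1, L[1]='c', prepend. Next row=LF[1]=11
  step 8: row=11, L[11]='d', prepend. Next row=LF[11]=12
  step 9: row=12, L[12]='1', prepend. Next row=LF[12]=5
  step 10: row=5, L[5]='a', prepend. Next row=LF[5]=6
  step 11: row=6, L[6]='b', prepend. Next row=LF[6]=10
  step 12: row=10, L[10]='a', prepend. Next row=LF[10]=8
  step 13: row=8, L[8]='a', prepend. Next row=LF[8]=7
Reversed output: aaba1dc1111b$

Answer: aaba1dc1111b$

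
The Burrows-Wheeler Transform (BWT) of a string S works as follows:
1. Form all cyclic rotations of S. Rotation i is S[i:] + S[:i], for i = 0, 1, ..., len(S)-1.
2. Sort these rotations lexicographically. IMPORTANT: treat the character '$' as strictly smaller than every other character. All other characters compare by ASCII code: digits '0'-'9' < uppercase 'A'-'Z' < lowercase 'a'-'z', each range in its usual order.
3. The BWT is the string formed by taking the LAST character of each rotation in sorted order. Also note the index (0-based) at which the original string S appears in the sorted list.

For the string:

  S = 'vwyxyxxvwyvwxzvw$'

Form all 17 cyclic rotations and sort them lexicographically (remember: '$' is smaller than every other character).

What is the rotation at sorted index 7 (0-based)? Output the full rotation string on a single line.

All 17 rotations (rotation i = S[i:]+S[:i]):
  rot[0] = vwyxyxxvwyvwxzvw$
  rot[1] = wyxyxxvwyvwxzvw$v
  rot[2] = yxyxxvwyvwxzvw$vw
  rot[3] = xyxxvwyvwxzvw$vwy
  rot[4] = yxxvwyvwxzvw$vwyx
  rot[5] = xxvwyvwxzvw$vwyxy
  rot[6] = xvwyvwxzvw$vwyxyx
  rot[7] = vwyvwxzvw$vwyxyxx
  rot[8] = wyvwxzvw$vwyxyxxv
  rot[9] = yvwxzvw$vwyxyxxvw
  rot[10] = vwxzvw$vwyxyxxvwy
  rot[11] = wxzvw$vwyxyxxvwyv
  rot[12] = xzvw$vwyxyxxvwyvw
  rot[13] = zvw$vwyxyxxvwyvwx
  rot[14] = vw$vwyxyxxvwyvwxz
  rot[15] = w$vwyxyxxvwyvwxzv
  rot[16] = $vwyxyxxvwyvwxzvw
Sorted (with $ < everything):
  sorted[0] = $vwyxyxxvwyvwxzvw
  sorted[1] = vw$vwyxyxxvwyvwxz
  sorted[2] = vwxzvw$vwyxyxxvwy
  sorted[3] = vwyvwxzvw$vwyxyxx
  sorted[4] = vwyxyxxvwyvwxzvw$
  sorted[5] = w$vwyxyxxvwyvwxzv
  sorted[6] = wxzvw$vwyxyxxvwyv
  sorted[7] = wyvwxzvw$vwyxyxxv
  sorted[8] = wyxyxxvwyvwxzvw$v
  sorted[9] = xvwyvwxzvw$vwyxyx
  sorted[10] = xxvwyvwxzvw$vwyxy
  sorted[11] = xyxxvwyvwxzvw$vwy
  sorted[12] = xzvw$vwyxyxxvwyvw
  sorted[13] = yvwxzvw$vwyxyxxvw
  sorted[14] = yxxvwyvwxzvw$vwyx
  sorted[15] = yxyxxvwyvwxzvw$vw
  sorted[16] = zvw$vwyxyxxvwyvwx
sorted[7] = wyvwxzvw$vwyxyxxv

Answer: wyvwxzvw$vwyxyxxv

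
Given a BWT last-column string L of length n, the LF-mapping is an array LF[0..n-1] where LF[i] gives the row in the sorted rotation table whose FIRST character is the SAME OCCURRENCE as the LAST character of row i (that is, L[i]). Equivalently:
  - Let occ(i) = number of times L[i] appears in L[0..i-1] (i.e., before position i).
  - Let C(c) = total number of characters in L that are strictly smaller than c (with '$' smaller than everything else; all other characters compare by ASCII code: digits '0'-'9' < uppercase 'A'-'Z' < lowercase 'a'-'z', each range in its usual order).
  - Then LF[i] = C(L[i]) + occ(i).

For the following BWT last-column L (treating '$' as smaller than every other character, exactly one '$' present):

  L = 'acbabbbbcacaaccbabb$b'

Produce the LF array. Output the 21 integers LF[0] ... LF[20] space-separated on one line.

Answer: 1 16 7 2 8 9 10 11 17 3 18 4 5 19 20 12 6 13 14 0 15

Derivation:
Char counts: '$':1, 'a':6, 'b':9, 'c':5
C (first-col start): C('$')=0, C('a')=1, C('b')=7, C('c')=16
L[0]='a': occ=0, LF[0]=C('a')+0=1+0=1
L[1]='c': occ=0, LF[1]=C('c')+0=16+0=16
L[2]='b': occ=0, LF[2]=C('b')+0=7+0=7
L[3]='a': occ=1, LF[3]=C('a')+1=1+1=2
L[4]='b': occ=1, LF[4]=C('b')+1=7+1=8
L[5]='b': occ=2, LF[5]=C('b')+2=7+2=9
L[6]='b': occ=3, LF[6]=C('b')+3=7+3=10
L[7]='b': occ=4, LF[7]=C('b')+4=7+4=11
L[8]='c': occ=1, LF[8]=C('c')+1=16+1=17
L[9]='a': occ=2, LF[9]=C('a')+2=1+2=3
L[10]='c': occ=2, LF[10]=C('c')+2=16+2=18
L[11]='a': occ=3, LF[11]=C('a')+3=1+3=4
L[12]='a': occ=4, LF[12]=C('a')+4=1+4=5
L[13]='c': occ=3, LF[13]=C('c')+3=16+3=19
L[14]='c': occ=4, LF[14]=C('c')+4=16+4=20
L[15]='b': occ=5, LF[15]=C('b')+5=7+5=12
L[16]='a': occ=5, LF[16]=C('a')+5=1+5=6
L[17]='b': occ=6, LF[17]=C('b')+6=7+6=13
L[18]='b': occ=7, LF[18]=C('b')+7=7+7=14
L[19]='$': occ=0, LF[19]=C('$')+0=0+0=0
L[20]='b': occ=8, LF[20]=C('b')+8=7+8=15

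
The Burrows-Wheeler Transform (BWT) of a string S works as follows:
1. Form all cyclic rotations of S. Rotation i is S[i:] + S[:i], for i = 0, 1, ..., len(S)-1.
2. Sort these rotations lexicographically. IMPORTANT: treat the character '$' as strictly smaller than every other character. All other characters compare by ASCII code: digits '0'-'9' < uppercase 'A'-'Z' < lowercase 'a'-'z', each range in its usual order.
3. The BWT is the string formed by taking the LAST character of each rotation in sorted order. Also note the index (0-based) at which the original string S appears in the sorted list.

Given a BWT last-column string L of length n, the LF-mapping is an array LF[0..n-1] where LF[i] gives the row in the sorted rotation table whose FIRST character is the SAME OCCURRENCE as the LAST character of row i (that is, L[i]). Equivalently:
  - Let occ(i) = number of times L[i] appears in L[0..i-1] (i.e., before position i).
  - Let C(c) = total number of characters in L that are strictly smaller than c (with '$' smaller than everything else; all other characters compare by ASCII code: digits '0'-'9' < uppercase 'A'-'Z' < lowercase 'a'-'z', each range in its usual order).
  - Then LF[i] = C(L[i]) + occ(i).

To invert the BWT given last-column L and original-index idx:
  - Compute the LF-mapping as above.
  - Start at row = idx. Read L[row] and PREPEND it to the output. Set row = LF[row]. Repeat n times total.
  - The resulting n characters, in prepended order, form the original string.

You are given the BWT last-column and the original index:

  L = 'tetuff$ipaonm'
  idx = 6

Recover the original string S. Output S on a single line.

Answer: muffinteapot$

Derivation:
LF mapping: 10 2 11 12 3 4 0 5 9 1 8 7 6
Walk LF starting at row 6, prepending L[row]:
  step 1: row=6, L[6]='$', prepend. Next row=LF[6]=0
  step 2: row=0, L[0]='t', prepend. Next row=LF[0]=10
  step 3: row=10, L[10]='o', prepend. Next row=LF[10]=8
  step 4: row=8, L[8]='p', prepend. Next row=LF[8]=9
  step 5: row=9, L[9]='a', prepend. Next row=LF[9]=1
  step 6: row=1, L[1]='e', prepend. Next row=LF[1]=2
  step 7: row=2, L[2]='t', prepend. Next row=LF[2]=11
  step 8: row=11, L[11]='n', prepend. Next row=LF[11]=7
  step 9: row=7, L[7]='i', prepend. Next row=LF[7]=5
  step 10: row=5, L[5]='f', prepend. Next row=LF[5]=4
  step 11: row=4, L[4]='f', prepend. Next row=LF[4]=3
  step 12: row=3, L[3]='u', prepend. Next row=LF[3]=12
  step 13: row=12, L[12]='m', prepend. Next row=LF[12]=6
Reversed output: muffinteapot$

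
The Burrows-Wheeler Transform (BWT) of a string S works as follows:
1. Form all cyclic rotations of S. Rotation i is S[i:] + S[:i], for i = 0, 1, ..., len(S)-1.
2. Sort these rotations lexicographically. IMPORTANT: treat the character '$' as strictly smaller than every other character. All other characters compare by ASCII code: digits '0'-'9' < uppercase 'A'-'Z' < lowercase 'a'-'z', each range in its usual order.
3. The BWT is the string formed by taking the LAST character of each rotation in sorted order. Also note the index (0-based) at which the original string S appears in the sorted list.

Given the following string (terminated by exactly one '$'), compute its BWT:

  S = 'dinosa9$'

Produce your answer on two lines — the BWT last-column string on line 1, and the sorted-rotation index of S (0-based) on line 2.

Answer: 9as$dino
3

Derivation:
All 8 rotations (rotation i = S[i:]+S[:i]):
  rot[0] = dinosa9$
  rot[1] = inosa9$d
  rot[2] = nosa9$di
  rot[3] = osa9$din
  rot[4] = sa9$dino
  rot[5] = a9$dinos
  rot[6] = 9$dinosa
  rot[7] = $dinosa9
Sorted (with $ < everything):
  sorted[0] = $dinosa9  (last char: '9')
  sorted[1] = 9$dinosa  (last char: 'a')
  sorted[2] = a9$dinos  (last char: 's')
  sorted[3] = dinosa9$  (last char: '$')
  sorted[4] = inosa9$d  (last char: 'd')
  sorted[5] = nosa9$di  (last char: 'i')
  sorted[6] = osa9$din  (last char: 'n')
  sorted[7] = sa9$dino  (last char: 'o')
Last column: 9as$dino
Original string S is at sorted index 3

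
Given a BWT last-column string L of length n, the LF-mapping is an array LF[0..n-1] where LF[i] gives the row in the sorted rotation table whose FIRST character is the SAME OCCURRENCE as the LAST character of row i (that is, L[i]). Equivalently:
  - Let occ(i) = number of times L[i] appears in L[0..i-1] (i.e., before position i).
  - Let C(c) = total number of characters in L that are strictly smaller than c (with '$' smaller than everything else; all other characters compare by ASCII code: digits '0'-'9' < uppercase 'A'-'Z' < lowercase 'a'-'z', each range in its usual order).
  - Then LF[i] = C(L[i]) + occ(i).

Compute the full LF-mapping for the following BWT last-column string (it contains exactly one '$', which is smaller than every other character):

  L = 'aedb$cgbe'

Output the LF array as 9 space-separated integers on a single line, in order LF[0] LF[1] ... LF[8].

Answer: 1 6 5 2 0 4 8 3 7

Derivation:
Char counts: '$':1, 'a':1, 'b':2, 'c':1, 'd':1, 'e':2, 'g':1
C (first-col start): C('$')=0, C('a')=1, C('b')=2, C('c')=4, C('d')=5, C('e')=6, C('g')=8
L[0]='a': occ=0, LF[0]=C('a')+0=1+0=1
L[1]='e': occ=0, LF[1]=C('e')+0=6+0=6
L[2]='d': occ=0, LF[2]=C('d')+0=5+0=5
L[3]='b': occ=0, LF[3]=C('b')+0=2+0=2
L[4]='$': occ=0, LF[4]=C('$')+0=0+0=0
L[5]='c': occ=0, LF[5]=C('c')+0=4+0=4
L[6]='g': occ=0, LF[6]=C('g')+0=8+0=8
L[7]='b': occ=1, LF[7]=C('b')+1=2+1=3
L[8]='e': occ=1, LF[8]=C('e')+1=6+1=7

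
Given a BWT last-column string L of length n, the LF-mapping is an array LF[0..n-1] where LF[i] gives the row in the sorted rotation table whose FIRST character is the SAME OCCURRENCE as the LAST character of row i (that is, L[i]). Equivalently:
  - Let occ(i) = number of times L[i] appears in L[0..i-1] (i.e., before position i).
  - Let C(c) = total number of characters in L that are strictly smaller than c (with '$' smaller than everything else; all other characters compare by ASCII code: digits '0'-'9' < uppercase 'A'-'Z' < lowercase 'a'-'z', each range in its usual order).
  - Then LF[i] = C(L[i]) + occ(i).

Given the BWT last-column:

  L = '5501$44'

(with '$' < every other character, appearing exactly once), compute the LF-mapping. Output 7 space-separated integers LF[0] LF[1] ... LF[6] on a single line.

Answer: 5 6 1 2 0 3 4

Derivation:
Char counts: '$':1, '0':1, '1':1, '4':2, '5':2
C (first-col start): C('$')=0, C('0')=1, C('1')=2, C('4')=3, C('5')=5
L[0]='5': occ=0, LF[0]=C('5')+0=5+0=5
L[1]='5': occ=1, LF[1]=C('5')+1=5+1=6
L[2]='0': occ=0, LF[2]=C('0')+0=1+0=1
L[3]='1': occ=0, LF[3]=C('1')+0=2+0=2
L[4]='$': occ=0, LF[4]=C('$')+0=0+0=0
L[5]='4': occ=0, LF[5]=C('4')+0=3+0=3
L[6]='4': occ=1, LF[6]=C('4')+1=3+1=4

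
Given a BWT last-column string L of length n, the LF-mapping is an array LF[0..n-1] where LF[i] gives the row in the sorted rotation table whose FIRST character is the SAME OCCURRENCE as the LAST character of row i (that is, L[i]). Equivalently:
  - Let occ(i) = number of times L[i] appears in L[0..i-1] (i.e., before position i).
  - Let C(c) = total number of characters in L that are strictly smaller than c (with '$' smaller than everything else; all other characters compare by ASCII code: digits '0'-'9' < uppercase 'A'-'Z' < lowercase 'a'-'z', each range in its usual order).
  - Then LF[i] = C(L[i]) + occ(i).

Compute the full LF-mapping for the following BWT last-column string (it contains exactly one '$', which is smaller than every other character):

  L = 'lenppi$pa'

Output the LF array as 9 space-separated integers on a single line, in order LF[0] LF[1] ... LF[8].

Answer: 4 2 5 6 7 3 0 8 1

Derivation:
Char counts: '$':1, 'a':1, 'e':1, 'i':1, 'l':1, 'n':1, 'p':3
C (first-col start): C('$')=0, C('a')=1, C('e')=2, C('i')=3, C('l')=4, C('n')=5, C('p')=6
L[0]='l': occ=0, LF[0]=C('l')+0=4+0=4
L[1]='e': occ=0, LF[1]=C('e')+0=2+0=2
L[2]='n': occ=0, LF[2]=C('n')+0=5+0=5
L[3]='p': occ=0, LF[3]=C('p')+0=6+0=6
L[4]='p': occ=1, LF[4]=C('p')+1=6+1=7
L[5]='i': occ=0, LF[5]=C('i')+0=3+0=3
L[6]='$': occ=0, LF[6]=C('$')+0=0+0=0
L[7]='p': occ=2, LF[7]=C('p')+2=6+2=8
L[8]='a': occ=0, LF[8]=C('a')+0=1+0=1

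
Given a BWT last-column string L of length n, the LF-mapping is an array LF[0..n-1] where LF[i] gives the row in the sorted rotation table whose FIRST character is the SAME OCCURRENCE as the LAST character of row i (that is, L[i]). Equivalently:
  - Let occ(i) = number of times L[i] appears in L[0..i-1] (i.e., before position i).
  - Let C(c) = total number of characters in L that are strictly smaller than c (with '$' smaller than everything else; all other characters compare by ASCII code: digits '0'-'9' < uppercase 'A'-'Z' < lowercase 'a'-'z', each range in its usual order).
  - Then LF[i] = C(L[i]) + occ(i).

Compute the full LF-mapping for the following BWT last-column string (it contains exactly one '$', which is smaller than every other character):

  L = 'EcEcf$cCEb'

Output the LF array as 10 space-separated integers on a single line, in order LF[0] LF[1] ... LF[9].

Answer: 2 6 3 7 9 0 8 1 4 5

Derivation:
Char counts: '$':1, 'C':1, 'E':3, 'b':1, 'c':3, 'f':1
C (first-col start): C('$')=0, C('C')=1, C('E')=2, C('b')=5, C('c')=6, C('f')=9
L[0]='E': occ=0, LF[0]=C('E')+0=2+0=2
L[1]='c': occ=0, LF[1]=C('c')+0=6+0=6
L[2]='E': occ=1, LF[2]=C('E')+1=2+1=3
L[3]='c': occ=1, LF[3]=C('c')+1=6+1=7
L[4]='f': occ=0, LF[4]=C('f')+0=9+0=9
L[5]='$': occ=0, LF[5]=C('$')+0=0+0=0
L[6]='c': occ=2, LF[6]=C('c')+2=6+2=8
L[7]='C': occ=0, LF[7]=C('C')+0=1+0=1
L[8]='E': occ=2, LF[8]=C('E')+2=2+2=4
L[9]='b': occ=0, LF[9]=C('b')+0=5+0=5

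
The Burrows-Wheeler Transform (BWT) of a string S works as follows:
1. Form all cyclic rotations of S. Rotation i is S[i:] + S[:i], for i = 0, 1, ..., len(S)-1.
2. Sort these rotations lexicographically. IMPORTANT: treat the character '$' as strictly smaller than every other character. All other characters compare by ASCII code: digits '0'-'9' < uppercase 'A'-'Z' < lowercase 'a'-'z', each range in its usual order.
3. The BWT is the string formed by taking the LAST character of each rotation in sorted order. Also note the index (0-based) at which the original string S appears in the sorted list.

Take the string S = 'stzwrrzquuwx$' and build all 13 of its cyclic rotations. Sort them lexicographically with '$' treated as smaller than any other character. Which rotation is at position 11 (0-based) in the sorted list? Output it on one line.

All 13 rotations (rotation i = S[i:]+S[:i]):
  rot[0] = stzwrrzquuwx$
  rot[1] = tzwrrzquuwx$s
  rot[2] = zwrrzquuwx$st
  rot[3] = wrrzquuwx$stz
  rot[4] = rrzquuwx$stzw
  rot[5] = rzquuwx$stzwr
  rot[6] = zquuwx$stzwrr
  rot[7] = quuwx$stzwrrz
  rot[8] = uuwx$stzwrrzq
  rot[9] = uwx$stzwrrzqu
  rot[10] = wx$stzwrrzquu
  rot[11] = x$stzwrrzquuw
  rot[12] = $stzwrrzquuwx
Sorted (with $ < everything):
  sorted[0] = $stzwrrzquuwx
  sorted[1] = quuwx$stzwrrz
  sorted[2] = rrzquuwx$stzw
  sorted[3] = rzquuwx$stzwr
  sorted[4] = stzwrrzquuwx$
  sorted[5] = tzwrrzquuwx$s
  sorted[6] = uuwx$stzwrrzq
  sorted[7] = uwx$stzwrrzqu
  sorted[8] = wrrzquuwx$stz
  sorted[9] = wx$stzwrrzquu
  sorted[10] = x$stzwrrzquuw
  sorted[11] = zquuwx$stzwrr
  sorted[12] = zwrrzquuwx$st
sorted[11] = zquuwx$stzwrr

Answer: zquuwx$stzwrr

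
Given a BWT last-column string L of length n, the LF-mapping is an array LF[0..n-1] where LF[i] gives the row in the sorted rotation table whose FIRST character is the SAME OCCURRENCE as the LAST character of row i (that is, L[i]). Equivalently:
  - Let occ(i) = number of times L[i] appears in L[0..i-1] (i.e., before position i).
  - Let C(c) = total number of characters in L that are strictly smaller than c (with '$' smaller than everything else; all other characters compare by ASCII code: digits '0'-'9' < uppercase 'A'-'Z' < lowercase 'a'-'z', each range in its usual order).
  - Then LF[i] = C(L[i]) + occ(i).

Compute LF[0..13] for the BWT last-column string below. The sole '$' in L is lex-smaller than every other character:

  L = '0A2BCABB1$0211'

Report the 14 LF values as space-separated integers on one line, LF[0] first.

Char counts: '$':1, '0':2, '1':3, '2':2, 'A':2, 'B':3, 'C':1
C (first-col start): C('$')=0, C('0')=1, C('1')=3, C('2')=6, C('A')=8, C('B')=10, C('C')=13
L[0]='0': occ=0, LF[0]=C('0')+0=1+0=1
L[1]='A': occ=0, LF[1]=C('A')+0=8+0=8
L[2]='2': occ=0, LF[2]=C('2')+0=6+0=6
L[3]='B': occ=0, LF[3]=C('B')+0=10+0=10
L[4]='C': occ=0, LF[4]=C('C')+0=13+0=13
L[5]='A': occ=1, LF[5]=C('A')+1=8+1=9
L[6]='B': occ=1, LF[6]=C('B')+1=10+1=11
L[7]='B': occ=2, LF[7]=C('B')+2=10+2=12
L[8]='1': occ=0, LF[8]=C('1')+0=3+0=3
L[9]='$': occ=0, LF[9]=C('$')+0=0+0=0
L[10]='0': occ=1, LF[10]=C('0')+1=1+1=2
L[11]='2': occ=1, LF[11]=C('2')+1=6+1=7
L[12]='1': occ=1, LF[12]=C('1')+1=3+1=4
L[13]='1': occ=2, LF[13]=C('1')+2=3+2=5

Answer: 1 8 6 10 13 9 11 12 3 0 2 7 4 5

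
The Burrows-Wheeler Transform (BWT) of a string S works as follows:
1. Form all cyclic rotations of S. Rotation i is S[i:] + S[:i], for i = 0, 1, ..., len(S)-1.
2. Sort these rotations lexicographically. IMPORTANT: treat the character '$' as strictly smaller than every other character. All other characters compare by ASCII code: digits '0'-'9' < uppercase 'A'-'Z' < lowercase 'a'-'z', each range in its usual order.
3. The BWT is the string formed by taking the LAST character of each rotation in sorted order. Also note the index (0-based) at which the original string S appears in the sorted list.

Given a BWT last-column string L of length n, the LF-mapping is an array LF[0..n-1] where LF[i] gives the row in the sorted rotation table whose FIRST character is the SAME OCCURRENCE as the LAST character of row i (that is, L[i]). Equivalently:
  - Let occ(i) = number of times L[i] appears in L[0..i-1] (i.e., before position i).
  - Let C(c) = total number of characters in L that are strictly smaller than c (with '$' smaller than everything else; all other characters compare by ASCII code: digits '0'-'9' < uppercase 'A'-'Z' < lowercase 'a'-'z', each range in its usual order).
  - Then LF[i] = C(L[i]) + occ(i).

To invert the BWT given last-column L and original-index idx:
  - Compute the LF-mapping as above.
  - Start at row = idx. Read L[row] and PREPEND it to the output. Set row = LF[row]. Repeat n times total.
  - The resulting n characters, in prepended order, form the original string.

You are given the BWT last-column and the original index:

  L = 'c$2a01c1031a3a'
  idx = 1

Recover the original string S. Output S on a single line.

LF mapping: 12 0 6 9 1 3 13 4 2 7 5 10 8 11
Walk LF starting at row 1, prepending L[row]:
  step 1: row=1, L[1]='$', prepend. Next row=LF[1]=0
  step 2: row=0, L[0]='c', prepend. Next row=LF[0]=12
  step 3: row=12, L[12]='3', prepend. Next row=LF[12]=8
  step 4: row=8, L[8]='0', prepend. Next row=LF[8]=2
  step 5: row=2, L[2]='2', prepend. Next row=LF[2]=6
  step 6: row=6, L[6]='c', prepend. Next row=LF[6]=13
  step 7: row=13, L[13]='a', prepend. Next row=LF[13]=11
  step 8: row=11, L[11]='a', prepend. Next row=LF[11]=10
  step 9: row=10, L[10]='1', prepend. Next row=LF[10]=5
  step 10: row=5, L[5]='1', prepend. Next row=LF[5]=3
  step 11: row=3, L[3]='a', prepend. Next row=LF[3]=9
  step 12: row=9, L[9]='3', prepend. Next row=LF[9]=7
  step 13: row=7, L[7]='1', prepend. Next row=LF[7]=4
  step 14: row=4, L[4]='0', prepend. Next row=LF[4]=1
Reversed output: 013a11aac203c$

Answer: 013a11aac203c$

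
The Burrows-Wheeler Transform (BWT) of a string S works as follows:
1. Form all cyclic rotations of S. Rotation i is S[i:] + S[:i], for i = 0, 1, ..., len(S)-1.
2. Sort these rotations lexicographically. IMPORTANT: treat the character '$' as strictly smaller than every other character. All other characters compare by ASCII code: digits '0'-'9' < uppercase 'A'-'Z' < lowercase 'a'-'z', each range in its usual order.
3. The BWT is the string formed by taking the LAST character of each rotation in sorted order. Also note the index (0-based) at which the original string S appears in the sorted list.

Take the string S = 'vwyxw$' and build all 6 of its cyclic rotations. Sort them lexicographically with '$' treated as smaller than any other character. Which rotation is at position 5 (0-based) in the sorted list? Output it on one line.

All 6 rotations (rotation i = S[i:]+S[:i]):
  rot[0] = vwyxw$
  rot[1] = wyxw$v
  rot[2] = yxw$vw
  rot[3] = xw$vwy
  rot[4] = w$vwyx
  rot[5] = $vwyxw
Sorted (with $ < everything):
  sorted[0] = $vwyxw
  sorted[1] = vwyxw$
  sorted[2] = w$vwyx
  sorted[3] = wyxw$v
  sorted[4] = xw$vwy
  sorted[5] = yxw$vw
sorted[5] = yxw$vw

Answer: yxw$vw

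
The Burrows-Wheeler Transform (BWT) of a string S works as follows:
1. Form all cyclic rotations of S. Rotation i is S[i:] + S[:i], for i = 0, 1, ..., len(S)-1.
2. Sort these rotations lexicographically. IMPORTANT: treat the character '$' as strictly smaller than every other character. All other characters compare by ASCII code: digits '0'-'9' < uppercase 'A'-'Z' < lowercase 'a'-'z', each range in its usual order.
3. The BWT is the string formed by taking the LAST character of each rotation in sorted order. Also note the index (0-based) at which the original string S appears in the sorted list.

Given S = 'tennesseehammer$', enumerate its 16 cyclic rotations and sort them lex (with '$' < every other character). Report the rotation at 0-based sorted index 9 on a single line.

Answer: mmer$tennesseeha

Derivation:
All 16 rotations (rotation i = S[i:]+S[:i]):
  rot[0] = tennesseehammer$
  rot[1] = ennesseehammer$t
  rot[2] = nnesseehammer$te
  rot[3] = nesseehammer$ten
  rot[4] = esseehammer$tenn
  rot[5] = sseehammer$tenne
  rot[6] = seehammer$tennes
  rot[7] = eehammer$tenness
  rot[8] = ehammer$tennesse
  rot[9] = hammer$tennessee
  rot[10] = ammer$tennesseeh
  rot[11] = mmer$tennesseeha
  rot[12] = mer$tennesseeham
  rot[13] = er$tennesseehamm
  rot[14] = r$tennesseehamme
  rot[15] = $tennesseehammer
Sorted (with $ < everything):
  sorted[0] = $tennesseehammer
  sorted[1] = ammer$tennesseeh
  sorted[2] = eehammer$tenness
  sorted[3] = ehammer$tennesse
  sorted[4] = ennesseehammer$t
  sorted[5] = er$tennesseehamm
  sorted[6] = esseehammer$tenn
  sorted[7] = hammer$tennessee
  sorted[8] = mer$tennesseeham
  sorted[9] = mmer$tennesseeha
  sorted[10] = nesseehammer$ten
  sorted[11] = nnesseehammer$te
  sorted[12] = r$tennesseehamme
  sorted[13] = seehammer$tennes
  sorted[14] = sseehammer$tenne
  sorted[15] = tennesseehammer$
sorted[9] = mmer$tennesseeha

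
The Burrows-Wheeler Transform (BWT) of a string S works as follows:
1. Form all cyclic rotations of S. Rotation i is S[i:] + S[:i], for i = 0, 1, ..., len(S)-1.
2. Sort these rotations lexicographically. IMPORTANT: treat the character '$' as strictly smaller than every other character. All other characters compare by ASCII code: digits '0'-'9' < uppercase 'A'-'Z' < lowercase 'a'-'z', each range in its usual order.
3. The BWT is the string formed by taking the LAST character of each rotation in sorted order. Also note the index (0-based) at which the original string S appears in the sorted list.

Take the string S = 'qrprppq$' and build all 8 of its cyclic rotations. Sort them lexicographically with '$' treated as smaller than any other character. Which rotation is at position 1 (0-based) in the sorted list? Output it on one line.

All 8 rotations (rotation i = S[i:]+S[:i]):
  rot[0] = qrprppq$
  rot[1] = rprppq$q
  rot[2] = prppq$qr
  rot[3] = rppq$qrp
  rot[4] = ppq$qrpr
  rot[5] = pq$qrprp
  rot[6] = q$qrprpp
  rot[7] = $qrprppq
Sorted (with $ < everything):
  sorted[0] = $qrprppq
  sorted[1] = ppq$qrpr
  sorted[2] = pq$qrprp
  sorted[3] = prppq$qr
  sorted[4] = q$qrprpp
  sorted[5] = qrprppq$
  sorted[6] = rppq$qrp
  sorted[7] = rprppq$q
sorted[1] = ppq$qrpr

Answer: ppq$qrpr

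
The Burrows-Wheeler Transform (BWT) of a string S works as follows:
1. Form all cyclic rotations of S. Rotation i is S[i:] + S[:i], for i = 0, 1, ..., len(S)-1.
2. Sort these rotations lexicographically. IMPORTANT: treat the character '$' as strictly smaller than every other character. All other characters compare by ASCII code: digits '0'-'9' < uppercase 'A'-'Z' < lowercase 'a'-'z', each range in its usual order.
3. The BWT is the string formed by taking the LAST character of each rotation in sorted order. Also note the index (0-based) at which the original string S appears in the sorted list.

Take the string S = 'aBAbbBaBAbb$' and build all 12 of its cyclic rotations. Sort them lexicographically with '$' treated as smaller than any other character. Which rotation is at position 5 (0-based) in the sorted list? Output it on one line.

Answer: BaBAbb$aBAbb

Derivation:
All 12 rotations (rotation i = S[i:]+S[:i]):
  rot[0] = aBAbbBaBAbb$
  rot[1] = BAbbBaBAbb$a
  rot[2] = AbbBaBAbb$aB
  rot[3] = bbBaBAbb$aBA
  rot[4] = bBaBAbb$aBAb
  rot[5] = BaBAbb$aBAbb
  rot[6] = aBAbb$aBAbbB
  rot[7] = BAbb$aBAbbBa
  rot[8] = Abb$aBAbbBaB
  rot[9] = bb$aBAbbBaBA
  rot[10] = b$aBAbbBaBAb
  rot[11] = $aBAbbBaBAbb
Sorted (with $ < everything):
  sorted[0] = $aBAbbBaBAbb
  sorted[1] = Abb$aBAbbBaB
  sorted[2] = AbbBaBAbb$aB
  sorted[3] = BAbb$aBAbbBa
  sorted[4] = BAbbBaBAbb$a
  sorted[5] = BaBAbb$aBAbb
  sorted[6] = aBAbb$aBAbbB
  sorted[7] = aBAbbBaBAbb$
  sorted[8] = b$aBAbbBaBAb
  sorted[9] = bBaBAbb$aBAb
  sorted[10] = bb$aBAbbBaBA
  sorted[11] = bbBaBAbb$aBA
sorted[5] = BaBAbb$aBAbb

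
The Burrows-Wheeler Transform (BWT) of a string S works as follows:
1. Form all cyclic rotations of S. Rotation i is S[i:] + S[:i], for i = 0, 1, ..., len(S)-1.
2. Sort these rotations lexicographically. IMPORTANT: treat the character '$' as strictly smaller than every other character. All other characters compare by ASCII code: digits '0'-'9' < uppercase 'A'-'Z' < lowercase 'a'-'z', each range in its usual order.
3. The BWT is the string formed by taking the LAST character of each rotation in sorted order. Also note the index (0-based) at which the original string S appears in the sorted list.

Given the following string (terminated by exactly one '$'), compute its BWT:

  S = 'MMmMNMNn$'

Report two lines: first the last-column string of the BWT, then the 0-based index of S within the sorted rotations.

All 9 rotations (rotation i = S[i:]+S[:i]):
  rot[0] = MMmMNMNn$
  rot[1] = MmMNMNn$M
  rot[2] = mMNMNn$MM
  rot[3] = MNMNn$MMm
  rot[4] = NMNn$MMmM
  rot[5] = MNn$MMmMN
  rot[6] = Nn$MMmMNM
  rot[7] = n$MMmMNMN
  rot[8] = $MMmMNMNn
Sorted (with $ < everything):
  sorted[0] = $MMmMNMNn  (last char: 'n')
  sorted[1] = MMmMNMNn$  (last char: '$')
  sorted[2] = MNMNn$MMm  (last char: 'm')
  sorted[3] = MNn$MMmMN  (last char: 'N')
  sorted[4] = MmMNMNn$M  (last char: 'M')
  sorted[5] = NMNn$MMmM  (last char: 'M')
  sorted[6] = Nn$MMmMNM  (last char: 'M')
  sorted[7] = mMNMNn$MM  (last char: 'M')
  sorted[8] = n$MMmMNMN  (last char: 'N')
Last column: n$mNMMMMN
Original string S is at sorted index 1

Answer: n$mNMMMMN
1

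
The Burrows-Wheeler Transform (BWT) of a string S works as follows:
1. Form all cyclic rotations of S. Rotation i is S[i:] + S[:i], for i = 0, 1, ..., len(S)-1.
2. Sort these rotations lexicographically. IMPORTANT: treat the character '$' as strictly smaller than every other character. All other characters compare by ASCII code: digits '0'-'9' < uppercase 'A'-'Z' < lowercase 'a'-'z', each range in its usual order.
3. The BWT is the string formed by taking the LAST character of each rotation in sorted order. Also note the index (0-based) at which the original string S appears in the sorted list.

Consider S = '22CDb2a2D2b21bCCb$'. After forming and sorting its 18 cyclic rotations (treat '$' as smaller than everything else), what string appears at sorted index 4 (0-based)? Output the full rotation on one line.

Answer: 2CDb2a2D2b21bCCb$2

Derivation:
All 18 rotations (rotation i = S[i:]+S[:i]):
  rot[0] = 22CDb2a2D2b21bCCb$
  rot[1] = 2CDb2a2D2b21bCCb$2
  rot[2] = CDb2a2D2b21bCCb$22
  rot[3] = Db2a2D2b21bCCb$22C
  rot[4] = b2a2D2b21bCCb$22CD
  rot[5] = 2a2D2b21bCCb$22CDb
  rot[6] = a2D2b21bCCb$22CDb2
  rot[7] = 2D2b21bCCb$22CDb2a
  rot[8] = D2b21bCCb$22CDb2a2
  rot[9] = 2b21bCCb$22CDb2a2D
  rot[10] = b21bCCb$22CDb2a2D2
  rot[11] = 21bCCb$22CDb2a2D2b
  rot[12] = 1bCCb$22CDb2a2D2b2
  rot[13] = bCCb$22CDb2a2D2b21
  rot[14] = CCb$22CDb2a2D2b21b
  rot[15] = Cb$22CDb2a2D2b21bC
  rot[16] = b$22CDb2a2D2b21bCC
  rot[17] = $22CDb2a2D2b21bCCb
Sorted (with $ < everything):
  sorted[0] = $22CDb2a2D2b21bCCb
  sorted[1] = 1bCCb$22CDb2a2D2b2
  sorted[2] = 21bCCb$22CDb2a2D2b
  sorted[3] = 22CDb2a2D2b21bCCb$
  sorted[4] = 2CDb2a2D2b21bCCb$2
  sorted[5] = 2D2b21bCCb$22CDb2a
  sorted[6] = 2a2D2b21bCCb$22CDb
  sorted[7] = 2b21bCCb$22CDb2a2D
  sorted[8] = CCb$22CDb2a2D2b21b
  sorted[9] = CDb2a2D2b21bCCb$22
  sorted[10] = Cb$22CDb2a2D2b21bC
  sorted[11] = D2b21bCCb$22CDb2a2
  sorted[12] = Db2a2D2b21bCCb$22C
  sorted[13] = a2D2b21bCCb$22CDb2
  sorted[14] = b$22CDb2a2D2b21bCC
  sorted[15] = b21bCCb$22CDb2a2D2
  sorted[16] = b2a2D2b21bCCb$22CD
  sorted[17] = bCCb$22CDb2a2D2b21
sorted[4] = 2CDb2a2D2b21bCCb$2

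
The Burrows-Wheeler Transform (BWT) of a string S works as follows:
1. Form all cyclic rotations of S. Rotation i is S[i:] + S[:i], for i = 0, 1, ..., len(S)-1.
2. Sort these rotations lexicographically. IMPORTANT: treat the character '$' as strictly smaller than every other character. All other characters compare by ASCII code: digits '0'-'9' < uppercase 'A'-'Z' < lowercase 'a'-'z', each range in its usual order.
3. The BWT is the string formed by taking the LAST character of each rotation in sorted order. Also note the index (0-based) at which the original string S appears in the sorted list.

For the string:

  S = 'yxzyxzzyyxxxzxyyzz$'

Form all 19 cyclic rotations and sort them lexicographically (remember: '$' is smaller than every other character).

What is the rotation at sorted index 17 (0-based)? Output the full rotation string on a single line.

All 19 rotations (rotation i = S[i:]+S[:i]):
  rot[0] = yxzyxzzyyxxxzxyyzz$
  rot[1] = xzyxzzyyxxxzxyyzz$y
  rot[2] = zyxzzyyxxxzxyyzz$yx
  rot[3] = yxzzyyxxxzxyyzz$yxz
  rot[4] = xzzyyxxxzxyyzz$yxzy
  rot[5] = zzyyxxxzxyyzz$yxzyx
  rot[6] = zyyxxxzxyyzz$yxzyxz
  rot[7] = yyxxxzxyyzz$yxzyxzz
  rot[8] = yxxxzxyyzz$yxzyxzzy
  rot[9] = xxxzxyyzz$yxzyxzzyy
  rot[10] = xxzxyyzz$yxzyxzzyyx
  rot[11] = xzxyyzz$yxzyxzzyyxx
  rot[12] = zxyyzz$yxzyxzzyyxxx
  rot[13] = xyyzz$yxzyxzzyyxxxz
  rot[14] = yyzz$yxzyxzzyyxxxzx
  rot[15] = yzz$yxzyxzzyyxxxzxy
  rot[16] = zz$yxzyxzzyyxxxzxyy
  rot[17] = z$yxzyxzzyyxxxzxyyz
  rot[18] = $yxzyxzzyyxxxzxyyzz
Sorted (with $ < everything):
  sorted[0] = $yxzyxzzyyxxxzxyyzz
  sorted[1] = xxxzxyyzz$yxzyxzzyy
  sorted[2] = xxzxyyzz$yxzyxzzyyx
  sorted[3] = xyyzz$yxzyxzzyyxxxz
  sorted[4] = xzxyyzz$yxzyxzzyyxx
  sorted[5] = xzyxzzyyxxxzxyyzz$y
  sorted[6] = xzzyyxxxzxyyzz$yxzy
  sorted[7] = yxxxzxyyzz$yxzyxzzy
  sorted[8] = yxzyxzzyyxxxzxyyzz$
  sorted[9] = yxzzyyxxxzxyyzz$yxz
  sorted[10] = yyxxxzxyyzz$yxzyxzz
  sorted[11] = yyzz$yxzyxzzyyxxxzx
  sorted[12] = yzz$yxzyxzzyyxxxzxy
  sorted[13] = z$yxzyxzzyyxxxzxyyz
  sorted[14] = zxyyzz$yxzyxzzyyxxx
  sorted[15] = zyxzzyyxxxzxyyzz$yx
  sorted[16] = zyyxxxzxyyzz$yxzyxz
  sorted[17] = zz$yxzyxzzyyxxxzxyy
  sorted[18] = zzyyxxxzxyyzz$yxzyx
sorted[17] = zz$yxzyxzzyyxxxzxyy

Answer: zz$yxzyxzzyyxxxzxyy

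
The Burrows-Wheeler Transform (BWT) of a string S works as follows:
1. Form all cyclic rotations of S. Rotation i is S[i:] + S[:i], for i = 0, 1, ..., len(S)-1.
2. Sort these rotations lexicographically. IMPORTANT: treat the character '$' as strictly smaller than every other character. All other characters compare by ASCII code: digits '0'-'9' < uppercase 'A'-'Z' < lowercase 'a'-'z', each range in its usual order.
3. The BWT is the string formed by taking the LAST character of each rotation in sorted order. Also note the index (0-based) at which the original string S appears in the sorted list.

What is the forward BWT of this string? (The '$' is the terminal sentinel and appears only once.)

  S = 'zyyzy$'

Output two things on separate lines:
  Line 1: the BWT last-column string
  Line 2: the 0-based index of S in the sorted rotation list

All 6 rotations (rotation i = S[i:]+S[:i]):
  rot[0] = zyyzy$
  rot[1] = yyzy$z
  rot[2] = yzy$zy
  rot[3] = zy$zyy
  rot[4] = y$zyyz
  rot[5] = $zyyzy
Sorted (with $ < everything):
  sorted[0] = $zyyzy  (last char: 'y')
  sorted[1] = y$zyyz  (last char: 'z')
  sorted[2] = yyzy$z  (last char: 'z')
  sorted[3] = yzy$zy  (last char: 'y')
  sorted[4] = zy$zyy  (last char: 'y')
  sorted[5] = zyyzy$  (last char: '$')
Last column: yzzyy$
Original string S is at sorted index 5

Answer: yzzyy$
5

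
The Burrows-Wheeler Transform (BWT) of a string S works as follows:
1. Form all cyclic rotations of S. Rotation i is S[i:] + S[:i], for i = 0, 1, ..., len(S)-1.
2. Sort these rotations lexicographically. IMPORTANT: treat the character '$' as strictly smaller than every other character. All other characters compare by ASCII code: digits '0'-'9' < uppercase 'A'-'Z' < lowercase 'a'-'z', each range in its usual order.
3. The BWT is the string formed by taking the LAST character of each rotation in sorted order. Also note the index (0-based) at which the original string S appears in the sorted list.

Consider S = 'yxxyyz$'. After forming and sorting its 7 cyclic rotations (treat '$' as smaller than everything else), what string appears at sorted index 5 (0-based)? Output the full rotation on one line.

Answer: yz$yxxy

Derivation:
All 7 rotations (rotation i = S[i:]+S[:i]):
  rot[0] = yxxyyz$
  rot[1] = xxyyz$y
  rot[2] = xyyz$yx
  rot[3] = yyz$yxx
  rot[4] = yz$yxxy
  rot[5] = z$yxxyy
  rot[6] = $yxxyyz
Sorted (with $ < everything):
  sorted[0] = $yxxyyz
  sorted[1] = xxyyz$y
  sorted[2] = xyyz$yx
  sorted[3] = yxxyyz$
  sorted[4] = yyz$yxx
  sorted[5] = yz$yxxy
  sorted[6] = z$yxxyy
sorted[5] = yz$yxxy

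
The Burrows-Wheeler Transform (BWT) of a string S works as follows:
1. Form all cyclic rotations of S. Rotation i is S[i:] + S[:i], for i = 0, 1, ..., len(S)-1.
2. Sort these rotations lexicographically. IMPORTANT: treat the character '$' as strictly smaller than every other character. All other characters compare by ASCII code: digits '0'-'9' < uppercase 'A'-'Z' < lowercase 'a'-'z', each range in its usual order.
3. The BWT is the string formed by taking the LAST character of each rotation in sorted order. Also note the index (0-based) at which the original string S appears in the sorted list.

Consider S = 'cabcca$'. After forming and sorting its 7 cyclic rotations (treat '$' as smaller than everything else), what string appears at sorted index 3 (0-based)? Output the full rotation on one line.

Answer: bcca$ca

Derivation:
All 7 rotations (rotation i = S[i:]+S[:i]):
  rot[0] = cabcca$
  rot[1] = abcca$c
  rot[2] = bcca$ca
  rot[3] = cca$cab
  rot[4] = ca$cabc
  rot[5] = a$cabcc
  rot[6] = $cabcca
Sorted (with $ < everything):
  sorted[0] = $cabcca
  sorted[1] = a$cabcc
  sorted[2] = abcca$c
  sorted[3] = bcca$ca
  sorted[4] = ca$cabc
  sorted[5] = cabcca$
  sorted[6] = cca$cab
sorted[3] = bcca$ca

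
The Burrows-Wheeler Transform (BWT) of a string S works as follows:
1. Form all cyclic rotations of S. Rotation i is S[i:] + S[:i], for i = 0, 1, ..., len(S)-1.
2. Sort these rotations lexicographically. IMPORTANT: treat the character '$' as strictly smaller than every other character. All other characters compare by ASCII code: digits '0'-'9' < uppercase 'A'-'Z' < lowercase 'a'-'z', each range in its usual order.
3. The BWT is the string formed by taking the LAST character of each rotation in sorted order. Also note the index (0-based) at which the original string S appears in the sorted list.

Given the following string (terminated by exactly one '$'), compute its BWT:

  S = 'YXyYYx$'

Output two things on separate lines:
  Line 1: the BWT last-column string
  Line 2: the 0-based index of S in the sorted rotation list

All 7 rotations (rotation i = S[i:]+S[:i]):
  rot[0] = YXyYYx$
  rot[1] = XyYYx$Y
  rot[2] = yYYx$YX
  rot[3] = YYx$YXy
  rot[4] = Yx$YXyY
  rot[5] = x$YXyYY
  rot[6] = $YXyYYx
Sorted (with $ < everything):
  sorted[0] = $YXyYYx  (last char: 'x')
  sorted[1] = XyYYx$Y  (last char: 'Y')
  sorted[2] = YXyYYx$  (last char: '$')
  sorted[3] = YYx$YXy  (last char: 'y')
  sorted[4] = Yx$YXyY  (last char: 'Y')
  sorted[5] = x$YXyYY  (last char: 'Y')
  sorted[6] = yYYx$YX  (last char: 'X')
Last column: xY$yYYX
Original string S is at sorted index 2

Answer: xY$yYYX
2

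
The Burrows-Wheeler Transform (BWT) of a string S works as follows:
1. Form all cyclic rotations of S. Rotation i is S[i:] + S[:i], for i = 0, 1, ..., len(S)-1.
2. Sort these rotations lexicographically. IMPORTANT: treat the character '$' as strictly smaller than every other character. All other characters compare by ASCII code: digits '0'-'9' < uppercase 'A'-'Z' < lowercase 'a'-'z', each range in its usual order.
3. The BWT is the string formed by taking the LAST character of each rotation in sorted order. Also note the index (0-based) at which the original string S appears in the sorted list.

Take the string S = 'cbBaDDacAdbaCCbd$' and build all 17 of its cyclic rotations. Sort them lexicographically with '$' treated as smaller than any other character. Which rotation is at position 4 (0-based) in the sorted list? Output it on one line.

All 17 rotations (rotation i = S[i:]+S[:i]):
  rot[0] = cbBaDDacAdbaCCbd$
  rot[1] = bBaDDacAdbaCCbd$c
  rot[2] = BaDDacAdbaCCbd$cb
  rot[3] = aDDacAdbaCCbd$cbB
  rot[4] = DDacAdbaCCbd$cbBa
  rot[5] = DacAdbaCCbd$cbBaD
  rot[6] = acAdbaCCbd$cbBaDD
  rot[7] = cAdbaCCbd$cbBaDDa
  rot[8] = AdbaCCbd$cbBaDDac
  rot[9] = dbaCCbd$cbBaDDacA
  rot[10] = baCCbd$cbBaDDacAd
  rot[11] = aCCbd$cbBaDDacAdb
  rot[12] = CCbd$cbBaDDacAdba
  rot[13] = Cbd$cbBaDDacAdbaC
  rot[14] = bd$cbBaDDacAdbaCC
  rot[15] = d$cbBaDDacAdbaCCb
  rot[16] = $cbBaDDacAdbaCCbd
Sorted (with $ < everything):
  sorted[0] = $cbBaDDacAdbaCCbd
  sorted[1] = AdbaCCbd$cbBaDDac
  sorted[2] = BaDDacAdbaCCbd$cb
  sorted[3] = CCbd$cbBaDDacAdba
  sorted[4] = Cbd$cbBaDDacAdbaC
  sorted[5] = DDacAdbaCCbd$cbBa
  sorted[6] = DacAdbaCCbd$cbBaD
  sorted[7] = aCCbd$cbBaDDacAdb
  sorted[8] = aDDacAdbaCCbd$cbB
  sorted[9] = acAdbaCCbd$cbBaDD
  sorted[10] = bBaDDacAdbaCCbd$c
  sorted[11] = baCCbd$cbBaDDacAd
  sorted[12] = bd$cbBaDDacAdbaCC
  sorted[13] = cAdbaCCbd$cbBaDDa
  sorted[14] = cbBaDDacAdbaCCbd$
  sorted[15] = d$cbBaDDacAdbaCCb
  sorted[16] = dbaCCbd$cbBaDDacA
sorted[4] = Cbd$cbBaDDacAdbaC

Answer: Cbd$cbBaDDacAdbaC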